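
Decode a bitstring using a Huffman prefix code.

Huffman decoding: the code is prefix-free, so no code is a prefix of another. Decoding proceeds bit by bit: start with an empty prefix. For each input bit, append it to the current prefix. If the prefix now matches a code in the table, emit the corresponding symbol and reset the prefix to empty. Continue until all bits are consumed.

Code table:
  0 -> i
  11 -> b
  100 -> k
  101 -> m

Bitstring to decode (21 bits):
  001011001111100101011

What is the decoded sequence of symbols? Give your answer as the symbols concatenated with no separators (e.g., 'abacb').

Answer: iimkbbkmib

Derivation:
Bit 0: prefix='0' -> emit 'i', reset
Bit 1: prefix='0' -> emit 'i', reset
Bit 2: prefix='1' (no match yet)
Bit 3: prefix='10' (no match yet)
Bit 4: prefix='101' -> emit 'm', reset
Bit 5: prefix='1' (no match yet)
Bit 6: prefix='10' (no match yet)
Bit 7: prefix='100' -> emit 'k', reset
Bit 8: prefix='1' (no match yet)
Bit 9: prefix='11' -> emit 'b', reset
Bit 10: prefix='1' (no match yet)
Bit 11: prefix='11' -> emit 'b', reset
Bit 12: prefix='1' (no match yet)
Bit 13: prefix='10' (no match yet)
Bit 14: prefix='100' -> emit 'k', reset
Bit 15: prefix='1' (no match yet)
Bit 16: prefix='10' (no match yet)
Bit 17: prefix='101' -> emit 'm', reset
Bit 18: prefix='0' -> emit 'i', reset
Bit 19: prefix='1' (no match yet)
Bit 20: prefix='11' -> emit 'b', reset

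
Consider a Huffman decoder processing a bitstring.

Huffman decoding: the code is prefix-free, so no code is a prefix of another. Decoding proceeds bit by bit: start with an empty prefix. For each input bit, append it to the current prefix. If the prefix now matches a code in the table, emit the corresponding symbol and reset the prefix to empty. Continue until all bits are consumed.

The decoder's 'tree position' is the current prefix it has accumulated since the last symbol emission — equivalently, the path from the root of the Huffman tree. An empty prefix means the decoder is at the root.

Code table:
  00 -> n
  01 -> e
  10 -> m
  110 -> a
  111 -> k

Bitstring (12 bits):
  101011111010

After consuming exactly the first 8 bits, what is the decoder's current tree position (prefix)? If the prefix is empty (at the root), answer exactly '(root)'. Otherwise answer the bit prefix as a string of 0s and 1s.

Answer: 1

Derivation:
Bit 0: prefix='1' (no match yet)
Bit 1: prefix='10' -> emit 'm', reset
Bit 2: prefix='1' (no match yet)
Bit 3: prefix='10' -> emit 'm', reset
Bit 4: prefix='1' (no match yet)
Bit 5: prefix='11' (no match yet)
Bit 6: prefix='111' -> emit 'k', reset
Bit 7: prefix='1' (no match yet)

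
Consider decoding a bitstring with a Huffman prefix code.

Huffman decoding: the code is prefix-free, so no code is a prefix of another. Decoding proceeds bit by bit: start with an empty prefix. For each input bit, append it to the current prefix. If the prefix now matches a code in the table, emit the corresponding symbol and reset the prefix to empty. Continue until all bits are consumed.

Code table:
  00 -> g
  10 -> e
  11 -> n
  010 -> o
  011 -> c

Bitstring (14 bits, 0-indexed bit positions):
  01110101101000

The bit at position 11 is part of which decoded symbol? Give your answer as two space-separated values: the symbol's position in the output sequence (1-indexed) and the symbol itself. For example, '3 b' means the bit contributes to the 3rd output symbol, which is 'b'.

Answer: 5 o

Derivation:
Bit 0: prefix='0' (no match yet)
Bit 1: prefix='01' (no match yet)
Bit 2: prefix='011' -> emit 'c', reset
Bit 3: prefix='1' (no match yet)
Bit 4: prefix='10' -> emit 'e', reset
Bit 5: prefix='1' (no match yet)
Bit 6: prefix='10' -> emit 'e', reset
Bit 7: prefix='1' (no match yet)
Bit 8: prefix='11' -> emit 'n', reset
Bit 9: prefix='0' (no match yet)
Bit 10: prefix='01' (no match yet)
Bit 11: prefix='010' -> emit 'o', reset
Bit 12: prefix='0' (no match yet)
Bit 13: prefix='00' -> emit 'g', reset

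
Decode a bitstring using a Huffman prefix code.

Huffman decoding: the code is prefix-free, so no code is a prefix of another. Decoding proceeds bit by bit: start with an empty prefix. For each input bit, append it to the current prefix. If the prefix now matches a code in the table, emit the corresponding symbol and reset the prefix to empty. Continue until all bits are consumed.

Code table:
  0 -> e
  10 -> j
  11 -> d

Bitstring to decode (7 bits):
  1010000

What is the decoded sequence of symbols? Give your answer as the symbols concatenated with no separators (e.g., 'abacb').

Bit 0: prefix='1' (no match yet)
Bit 1: prefix='10' -> emit 'j', reset
Bit 2: prefix='1' (no match yet)
Bit 3: prefix='10' -> emit 'j', reset
Bit 4: prefix='0' -> emit 'e', reset
Bit 5: prefix='0' -> emit 'e', reset
Bit 6: prefix='0' -> emit 'e', reset

Answer: jjeee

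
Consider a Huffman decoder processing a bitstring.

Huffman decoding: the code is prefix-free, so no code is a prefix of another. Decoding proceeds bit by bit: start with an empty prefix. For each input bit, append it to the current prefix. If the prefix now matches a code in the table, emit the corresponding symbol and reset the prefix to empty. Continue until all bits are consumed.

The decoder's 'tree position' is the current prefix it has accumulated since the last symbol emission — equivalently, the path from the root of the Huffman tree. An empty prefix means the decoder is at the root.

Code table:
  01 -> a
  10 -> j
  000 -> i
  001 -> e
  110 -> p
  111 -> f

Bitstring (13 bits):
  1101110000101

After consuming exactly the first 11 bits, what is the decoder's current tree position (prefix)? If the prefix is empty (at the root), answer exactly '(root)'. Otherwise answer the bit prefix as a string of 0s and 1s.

Bit 0: prefix='1' (no match yet)
Bit 1: prefix='11' (no match yet)
Bit 2: prefix='110' -> emit 'p', reset
Bit 3: prefix='1' (no match yet)
Bit 4: prefix='11' (no match yet)
Bit 5: prefix='111' -> emit 'f', reset
Bit 6: prefix='0' (no match yet)
Bit 7: prefix='00' (no match yet)
Bit 8: prefix='000' -> emit 'i', reset
Bit 9: prefix='0' (no match yet)
Bit 10: prefix='01' -> emit 'a', reset

Answer: (root)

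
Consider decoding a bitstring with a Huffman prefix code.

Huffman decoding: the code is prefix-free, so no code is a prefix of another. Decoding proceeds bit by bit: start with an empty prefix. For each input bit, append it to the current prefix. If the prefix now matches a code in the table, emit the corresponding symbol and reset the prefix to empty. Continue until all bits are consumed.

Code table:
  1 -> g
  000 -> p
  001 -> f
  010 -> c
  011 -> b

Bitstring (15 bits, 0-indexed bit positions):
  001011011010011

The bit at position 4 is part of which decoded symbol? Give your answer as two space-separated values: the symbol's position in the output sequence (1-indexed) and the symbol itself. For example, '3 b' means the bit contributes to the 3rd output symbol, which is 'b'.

Answer: 2 b

Derivation:
Bit 0: prefix='0' (no match yet)
Bit 1: prefix='00' (no match yet)
Bit 2: prefix='001' -> emit 'f', reset
Bit 3: prefix='0' (no match yet)
Bit 4: prefix='01' (no match yet)
Bit 5: prefix='011' -> emit 'b', reset
Bit 6: prefix='0' (no match yet)
Bit 7: prefix='01' (no match yet)
Bit 8: prefix='011' -> emit 'b', reset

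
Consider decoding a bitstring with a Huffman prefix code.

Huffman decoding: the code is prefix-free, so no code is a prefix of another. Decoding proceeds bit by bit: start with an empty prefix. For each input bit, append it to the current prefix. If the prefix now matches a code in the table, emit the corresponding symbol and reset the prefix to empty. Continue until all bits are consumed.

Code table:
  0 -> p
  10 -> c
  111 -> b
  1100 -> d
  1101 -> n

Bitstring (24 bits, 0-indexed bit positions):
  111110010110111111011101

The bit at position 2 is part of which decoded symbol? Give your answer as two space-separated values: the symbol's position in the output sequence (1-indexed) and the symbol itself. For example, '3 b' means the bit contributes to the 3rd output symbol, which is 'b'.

Answer: 1 b

Derivation:
Bit 0: prefix='1' (no match yet)
Bit 1: prefix='11' (no match yet)
Bit 2: prefix='111' -> emit 'b', reset
Bit 3: prefix='1' (no match yet)
Bit 4: prefix='11' (no match yet)
Bit 5: prefix='110' (no match yet)
Bit 6: prefix='1100' -> emit 'd', reset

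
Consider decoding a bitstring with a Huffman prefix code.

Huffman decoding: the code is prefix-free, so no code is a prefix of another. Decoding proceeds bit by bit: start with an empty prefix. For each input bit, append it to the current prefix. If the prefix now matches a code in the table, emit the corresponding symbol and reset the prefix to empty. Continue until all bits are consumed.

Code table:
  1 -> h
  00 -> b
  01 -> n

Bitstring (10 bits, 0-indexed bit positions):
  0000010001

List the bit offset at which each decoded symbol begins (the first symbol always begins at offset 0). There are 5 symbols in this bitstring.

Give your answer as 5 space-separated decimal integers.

Answer: 0 2 4 6 8

Derivation:
Bit 0: prefix='0' (no match yet)
Bit 1: prefix='00' -> emit 'b', reset
Bit 2: prefix='0' (no match yet)
Bit 3: prefix='00' -> emit 'b', reset
Bit 4: prefix='0' (no match yet)
Bit 5: prefix='01' -> emit 'n', reset
Bit 6: prefix='0' (no match yet)
Bit 7: prefix='00' -> emit 'b', reset
Bit 8: prefix='0' (no match yet)
Bit 9: prefix='01' -> emit 'n', reset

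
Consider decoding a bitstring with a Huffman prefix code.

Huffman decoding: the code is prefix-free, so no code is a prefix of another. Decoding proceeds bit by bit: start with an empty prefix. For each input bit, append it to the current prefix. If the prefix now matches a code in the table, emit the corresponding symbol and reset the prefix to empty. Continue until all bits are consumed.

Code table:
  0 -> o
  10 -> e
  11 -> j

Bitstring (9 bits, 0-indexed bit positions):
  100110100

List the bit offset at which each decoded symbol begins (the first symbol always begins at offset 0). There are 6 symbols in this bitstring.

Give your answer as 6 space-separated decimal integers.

Answer: 0 2 3 5 6 8

Derivation:
Bit 0: prefix='1' (no match yet)
Bit 1: prefix='10' -> emit 'e', reset
Bit 2: prefix='0' -> emit 'o', reset
Bit 3: prefix='1' (no match yet)
Bit 4: prefix='11' -> emit 'j', reset
Bit 5: prefix='0' -> emit 'o', reset
Bit 6: prefix='1' (no match yet)
Bit 7: prefix='10' -> emit 'e', reset
Bit 8: prefix='0' -> emit 'o', reset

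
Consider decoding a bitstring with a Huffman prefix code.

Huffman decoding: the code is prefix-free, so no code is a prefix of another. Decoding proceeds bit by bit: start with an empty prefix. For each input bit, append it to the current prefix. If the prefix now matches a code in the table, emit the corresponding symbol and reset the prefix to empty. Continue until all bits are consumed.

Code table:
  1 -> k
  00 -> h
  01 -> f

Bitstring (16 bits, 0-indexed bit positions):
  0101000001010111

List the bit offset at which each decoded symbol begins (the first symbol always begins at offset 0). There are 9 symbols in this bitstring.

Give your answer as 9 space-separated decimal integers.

Answer: 0 2 4 6 8 10 12 14 15

Derivation:
Bit 0: prefix='0' (no match yet)
Bit 1: prefix='01' -> emit 'f', reset
Bit 2: prefix='0' (no match yet)
Bit 3: prefix='01' -> emit 'f', reset
Bit 4: prefix='0' (no match yet)
Bit 5: prefix='00' -> emit 'h', reset
Bit 6: prefix='0' (no match yet)
Bit 7: prefix='00' -> emit 'h', reset
Bit 8: prefix='0' (no match yet)
Bit 9: prefix='01' -> emit 'f', reset
Bit 10: prefix='0' (no match yet)
Bit 11: prefix='01' -> emit 'f', reset
Bit 12: prefix='0' (no match yet)
Bit 13: prefix='01' -> emit 'f', reset
Bit 14: prefix='1' -> emit 'k', reset
Bit 15: prefix='1' -> emit 'k', reset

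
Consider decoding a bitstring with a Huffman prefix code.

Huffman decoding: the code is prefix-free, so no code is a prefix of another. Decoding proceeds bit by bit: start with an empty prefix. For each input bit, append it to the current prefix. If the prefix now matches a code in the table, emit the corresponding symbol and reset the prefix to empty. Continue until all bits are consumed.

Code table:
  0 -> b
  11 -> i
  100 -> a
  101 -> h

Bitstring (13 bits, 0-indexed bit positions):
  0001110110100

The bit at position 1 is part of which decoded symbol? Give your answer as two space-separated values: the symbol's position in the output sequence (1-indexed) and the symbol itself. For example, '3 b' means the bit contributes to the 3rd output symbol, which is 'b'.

Bit 0: prefix='0' -> emit 'b', reset
Bit 1: prefix='0' -> emit 'b', reset
Bit 2: prefix='0' -> emit 'b', reset
Bit 3: prefix='1' (no match yet)
Bit 4: prefix='11' -> emit 'i', reset
Bit 5: prefix='1' (no match yet)

Answer: 2 b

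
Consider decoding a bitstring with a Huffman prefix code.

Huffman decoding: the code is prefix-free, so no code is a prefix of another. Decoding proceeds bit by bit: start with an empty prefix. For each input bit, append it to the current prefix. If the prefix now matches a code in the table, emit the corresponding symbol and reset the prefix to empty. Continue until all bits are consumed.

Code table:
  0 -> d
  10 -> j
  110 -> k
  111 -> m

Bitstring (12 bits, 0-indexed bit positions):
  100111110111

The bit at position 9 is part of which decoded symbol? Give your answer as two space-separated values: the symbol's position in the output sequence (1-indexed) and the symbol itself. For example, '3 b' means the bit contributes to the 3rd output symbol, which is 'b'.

Answer: 5 m

Derivation:
Bit 0: prefix='1' (no match yet)
Bit 1: prefix='10' -> emit 'j', reset
Bit 2: prefix='0' -> emit 'd', reset
Bit 3: prefix='1' (no match yet)
Bit 4: prefix='11' (no match yet)
Bit 5: prefix='111' -> emit 'm', reset
Bit 6: prefix='1' (no match yet)
Bit 7: prefix='11' (no match yet)
Bit 8: prefix='110' -> emit 'k', reset
Bit 9: prefix='1' (no match yet)
Bit 10: prefix='11' (no match yet)
Bit 11: prefix='111' -> emit 'm', reset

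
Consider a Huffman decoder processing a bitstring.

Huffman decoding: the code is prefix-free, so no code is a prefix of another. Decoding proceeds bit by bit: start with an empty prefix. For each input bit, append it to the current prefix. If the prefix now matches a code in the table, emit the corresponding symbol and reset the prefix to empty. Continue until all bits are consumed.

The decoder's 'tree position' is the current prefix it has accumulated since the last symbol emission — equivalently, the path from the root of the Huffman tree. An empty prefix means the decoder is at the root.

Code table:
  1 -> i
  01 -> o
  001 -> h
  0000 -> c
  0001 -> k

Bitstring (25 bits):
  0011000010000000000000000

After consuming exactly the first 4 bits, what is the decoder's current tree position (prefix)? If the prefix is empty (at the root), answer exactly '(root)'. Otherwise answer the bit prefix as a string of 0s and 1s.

Answer: (root)

Derivation:
Bit 0: prefix='0' (no match yet)
Bit 1: prefix='00' (no match yet)
Bit 2: prefix='001' -> emit 'h', reset
Bit 3: prefix='1' -> emit 'i', reset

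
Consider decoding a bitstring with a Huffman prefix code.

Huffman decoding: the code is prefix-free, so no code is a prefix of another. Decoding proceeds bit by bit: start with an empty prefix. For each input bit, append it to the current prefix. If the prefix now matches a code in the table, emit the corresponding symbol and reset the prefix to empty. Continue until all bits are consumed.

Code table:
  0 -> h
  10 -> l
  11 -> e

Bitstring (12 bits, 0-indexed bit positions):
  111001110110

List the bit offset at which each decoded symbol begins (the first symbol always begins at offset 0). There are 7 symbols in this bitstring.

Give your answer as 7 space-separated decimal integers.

Answer: 0 2 4 5 7 9 11

Derivation:
Bit 0: prefix='1' (no match yet)
Bit 1: prefix='11' -> emit 'e', reset
Bit 2: prefix='1' (no match yet)
Bit 3: prefix='10' -> emit 'l', reset
Bit 4: prefix='0' -> emit 'h', reset
Bit 5: prefix='1' (no match yet)
Bit 6: prefix='11' -> emit 'e', reset
Bit 7: prefix='1' (no match yet)
Bit 8: prefix='10' -> emit 'l', reset
Bit 9: prefix='1' (no match yet)
Bit 10: prefix='11' -> emit 'e', reset
Bit 11: prefix='0' -> emit 'h', reset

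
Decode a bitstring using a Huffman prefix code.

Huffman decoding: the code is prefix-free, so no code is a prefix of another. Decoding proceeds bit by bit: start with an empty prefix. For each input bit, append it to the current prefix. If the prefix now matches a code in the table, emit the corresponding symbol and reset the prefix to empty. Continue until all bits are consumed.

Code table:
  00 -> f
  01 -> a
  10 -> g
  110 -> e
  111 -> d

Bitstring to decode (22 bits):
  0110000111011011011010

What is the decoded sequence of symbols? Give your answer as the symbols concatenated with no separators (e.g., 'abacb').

Bit 0: prefix='0' (no match yet)
Bit 1: prefix='01' -> emit 'a', reset
Bit 2: prefix='1' (no match yet)
Bit 3: prefix='10' -> emit 'g', reset
Bit 4: prefix='0' (no match yet)
Bit 5: prefix='00' -> emit 'f', reset
Bit 6: prefix='0' (no match yet)
Bit 7: prefix='01' -> emit 'a', reset
Bit 8: prefix='1' (no match yet)
Bit 9: prefix='11' (no match yet)
Bit 10: prefix='110' -> emit 'e', reset
Bit 11: prefix='1' (no match yet)
Bit 12: prefix='11' (no match yet)
Bit 13: prefix='110' -> emit 'e', reset
Bit 14: prefix='1' (no match yet)
Bit 15: prefix='11' (no match yet)
Bit 16: prefix='110' -> emit 'e', reset
Bit 17: prefix='1' (no match yet)
Bit 18: prefix='11' (no match yet)
Bit 19: prefix='110' -> emit 'e', reset
Bit 20: prefix='1' (no match yet)
Bit 21: prefix='10' -> emit 'g', reset

Answer: agfaeeeeg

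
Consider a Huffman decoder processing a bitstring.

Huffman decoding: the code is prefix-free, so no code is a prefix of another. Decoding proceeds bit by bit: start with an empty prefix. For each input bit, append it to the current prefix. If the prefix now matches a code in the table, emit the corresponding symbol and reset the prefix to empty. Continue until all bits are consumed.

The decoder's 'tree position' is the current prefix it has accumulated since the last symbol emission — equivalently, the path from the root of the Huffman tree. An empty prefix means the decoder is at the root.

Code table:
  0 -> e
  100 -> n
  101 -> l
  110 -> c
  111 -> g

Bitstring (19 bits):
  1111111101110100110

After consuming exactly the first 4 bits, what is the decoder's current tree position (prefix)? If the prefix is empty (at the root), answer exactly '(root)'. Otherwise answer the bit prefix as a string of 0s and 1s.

Bit 0: prefix='1' (no match yet)
Bit 1: prefix='11' (no match yet)
Bit 2: prefix='111' -> emit 'g', reset
Bit 3: prefix='1' (no match yet)

Answer: 1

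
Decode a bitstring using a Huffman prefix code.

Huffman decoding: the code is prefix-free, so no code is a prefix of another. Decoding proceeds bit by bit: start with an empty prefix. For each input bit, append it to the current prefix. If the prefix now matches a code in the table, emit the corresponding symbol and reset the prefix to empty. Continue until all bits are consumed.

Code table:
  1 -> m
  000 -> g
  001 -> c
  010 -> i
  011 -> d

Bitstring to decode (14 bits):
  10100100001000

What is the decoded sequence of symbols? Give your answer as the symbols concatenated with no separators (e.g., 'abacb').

Answer: miigmg

Derivation:
Bit 0: prefix='1' -> emit 'm', reset
Bit 1: prefix='0' (no match yet)
Bit 2: prefix='01' (no match yet)
Bit 3: prefix='010' -> emit 'i', reset
Bit 4: prefix='0' (no match yet)
Bit 5: prefix='01' (no match yet)
Bit 6: prefix='010' -> emit 'i', reset
Bit 7: prefix='0' (no match yet)
Bit 8: prefix='00' (no match yet)
Bit 9: prefix='000' -> emit 'g', reset
Bit 10: prefix='1' -> emit 'm', reset
Bit 11: prefix='0' (no match yet)
Bit 12: prefix='00' (no match yet)
Bit 13: prefix='000' -> emit 'g', reset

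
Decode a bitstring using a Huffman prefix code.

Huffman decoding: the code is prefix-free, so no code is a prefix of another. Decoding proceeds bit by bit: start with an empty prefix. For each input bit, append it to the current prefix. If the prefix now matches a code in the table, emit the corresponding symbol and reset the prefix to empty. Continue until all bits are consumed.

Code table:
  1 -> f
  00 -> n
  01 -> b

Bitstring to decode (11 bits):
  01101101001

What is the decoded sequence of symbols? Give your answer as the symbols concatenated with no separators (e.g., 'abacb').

Answer: bfbfbnf

Derivation:
Bit 0: prefix='0' (no match yet)
Bit 1: prefix='01' -> emit 'b', reset
Bit 2: prefix='1' -> emit 'f', reset
Bit 3: prefix='0' (no match yet)
Bit 4: prefix='01' -> emit 'b', reset
Bit 5: prefix='1' -> emit 'f', reset
Bit 6: prefix='0' (no match yet)
Bit 7: prefix='01' -> emit 'b', reset
Bit 8: prefix='0' (no match yet)
Bit 9: prefix='00' -> emit 'n', reset
Bit 10: prefix='1' -> emit 'f', reset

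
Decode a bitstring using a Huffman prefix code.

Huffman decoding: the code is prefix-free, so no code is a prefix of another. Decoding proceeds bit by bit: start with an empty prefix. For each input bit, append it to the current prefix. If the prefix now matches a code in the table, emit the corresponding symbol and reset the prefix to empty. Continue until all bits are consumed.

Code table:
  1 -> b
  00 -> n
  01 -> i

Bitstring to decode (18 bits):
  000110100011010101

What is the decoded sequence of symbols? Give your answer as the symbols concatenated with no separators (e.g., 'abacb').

Bit 0: prefix='0' (no match yet)
Bit 1: prefix='00' -> emit 'n', reset
Bit 2: prefix='0' (no match yet)
Bit 3: prefix='01' -> emit 'i', reset
Bit 4: prefix='1' -> emit 'b', reset
Bit 5: prefix='0' (no match yet)
Bit 6: prefix='01' -> emit 'i', reset
Bit 7: prefix='0' (no match yet)
Bit 8: prefix='00' -> emit 'n', reset
Bit 9: prefix='0' (no match yet)
Bit 10: prefix='01' -> emit 'i', reset
Bit 11: prefix='1' -> emit 'b', reset
Bit 12: prefix='0' (no match yet)
Bit 13: prefix='01' -> emit 'i', reset
Bit 14: prefix='0' (no match yet)
Bit 15: prefix='01' -> emit 'i', reset
Bit 16: prefix='0' (no match yet)
Bit 17: prefix='01' -> emit 'i', reset

Answer: nibinibiii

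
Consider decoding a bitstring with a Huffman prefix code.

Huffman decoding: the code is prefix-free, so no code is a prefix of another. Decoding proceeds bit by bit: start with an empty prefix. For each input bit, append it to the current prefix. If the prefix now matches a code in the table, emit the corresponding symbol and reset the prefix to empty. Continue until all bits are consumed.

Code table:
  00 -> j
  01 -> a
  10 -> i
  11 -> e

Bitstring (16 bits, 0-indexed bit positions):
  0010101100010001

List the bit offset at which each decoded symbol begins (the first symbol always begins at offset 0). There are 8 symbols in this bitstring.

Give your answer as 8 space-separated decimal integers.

Answer: 0 2 4 6 8 10 12 14

Derivation:
Bit 0: prefix='0' (no match yet)
Bit 1: prefix='00' -> emit 'j', reset
Bit 2: prefix='1' (no match yet)
Bit 3: prefix='10' -> emit 'i', reset
Bit 4: prefix='1' (no match yet)
Bit 5: prefix='10' -> emit 'i', reset
Bit 6: prefix='1' (no match yet)
Bit 7: prefix='11' -> emit 'e', reset
Bit 8: prefix='0' (no match yet)
Bit 9: prefix='00' -> emit 'j', reset
Bit 10: prefix='0' (no match yet)
Bit 11: prefix='01' -> emit 'a', reset
Bit 12: prefix='0' (no match yet)
Bit 13: prefix='00' -> emit 'j', reset
Bit 14: prefix='0' (no match yet)
Bit 15: prefix='01' -> emit 'a', reset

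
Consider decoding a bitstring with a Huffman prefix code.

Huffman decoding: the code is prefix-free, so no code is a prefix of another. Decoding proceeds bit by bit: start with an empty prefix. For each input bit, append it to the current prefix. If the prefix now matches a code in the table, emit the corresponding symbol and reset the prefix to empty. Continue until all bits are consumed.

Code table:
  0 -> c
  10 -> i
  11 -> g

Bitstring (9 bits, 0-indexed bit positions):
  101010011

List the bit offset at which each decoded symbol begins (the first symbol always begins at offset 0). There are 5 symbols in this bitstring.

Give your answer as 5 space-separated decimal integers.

Answer: 0 2 4 6 7

Derivation:
Bit 0: prefix='1' (no match yet)
Bit 1: prefix='10' -> emit 'i', reset
Bit 2: prefix='1' (no match yet)
Bit 3: prefix='10' -> emit 'i', reset
Bit 4: prefix='1' (no match yet)
Bit 5: prefix='10' -> emit 'i', reset
Bit 6: prefix='0' -> emit 'c', reset
Bit 7: prefix='1' (no match yet)
Bit 8: prefix='11' -> emit 'g', reset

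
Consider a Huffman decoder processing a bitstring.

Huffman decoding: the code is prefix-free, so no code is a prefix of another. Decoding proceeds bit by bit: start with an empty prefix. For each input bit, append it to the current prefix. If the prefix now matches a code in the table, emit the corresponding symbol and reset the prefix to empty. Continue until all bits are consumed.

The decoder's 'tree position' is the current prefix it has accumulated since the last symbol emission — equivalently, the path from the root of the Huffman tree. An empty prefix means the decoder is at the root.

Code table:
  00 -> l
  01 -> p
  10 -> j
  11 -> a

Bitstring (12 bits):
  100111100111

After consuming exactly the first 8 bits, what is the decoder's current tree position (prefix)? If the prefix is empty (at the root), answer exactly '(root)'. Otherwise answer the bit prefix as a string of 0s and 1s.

Bit 0: prefix='1' (no match yet)
Bit 1: prefix='10' -> emit 'j', reset
Bit 2: prefix='0' (no match yet)
Bit 3: prefix='01' -> emit 'p', reset
Bit 4: prefix='1' (no match yet)
Bit 5: prefix='11' -> emit 'a', reset
Bit 6: prefix='1' (no match yet)
Bit 7: prefix='10' -> emit 'j', reset

Answer: (root)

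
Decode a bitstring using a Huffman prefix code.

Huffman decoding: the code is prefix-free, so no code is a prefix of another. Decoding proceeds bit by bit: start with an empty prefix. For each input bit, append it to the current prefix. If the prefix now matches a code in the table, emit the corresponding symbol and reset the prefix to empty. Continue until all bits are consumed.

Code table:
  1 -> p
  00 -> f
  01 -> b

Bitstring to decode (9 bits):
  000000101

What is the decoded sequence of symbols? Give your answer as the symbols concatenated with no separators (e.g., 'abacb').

Answer: fffpb

Derivation:
Bit 0: prefix='0' (no match yet)
Bit 1: prefix='00' -> emit 'f', reset
Bit 2: prefix='0' (no match yet)
Bit 3: prefix='00' -> emit 'f', reset
Bit 4: prefix='0' (no match yet)
Bit 5: prefix='00' -> emit 'f', reset
Bit 6: prefix='1' -> emit 'p', reset
Bit 7: prefix='0' (no match yet)
Bit 8: prefix='01' -> emit 'b', reset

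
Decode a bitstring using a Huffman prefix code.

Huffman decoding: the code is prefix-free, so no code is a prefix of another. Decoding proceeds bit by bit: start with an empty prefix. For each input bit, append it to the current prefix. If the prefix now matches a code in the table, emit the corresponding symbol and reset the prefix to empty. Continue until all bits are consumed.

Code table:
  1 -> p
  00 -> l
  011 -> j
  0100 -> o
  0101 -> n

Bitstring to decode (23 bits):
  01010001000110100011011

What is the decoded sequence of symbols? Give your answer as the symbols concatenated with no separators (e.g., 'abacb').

Answer: nlojojj

Derivation:
Bit 0: prefix='0' (no match yet)
Bit 1: prefix='01' (no match yet)
Bit 2: prefix='010' (no match yet)
Bit 3: prefix='0101' -> emit 'n', reset
Bit 4: prefix='0' (no match yet)
Bit 5: prefix='00' -> emit 'l', reset
Bit 6: prefix='0' (no match yet)
Bit 7: prefix='01' (no match yet)
Bit 8: prefix='010' (no match yet)
Bit 9: prefix='0100' -> emit 'o', reset
Bit 10: prefix='0' (no match yet)
Bit 11: prefix='01' (no match yet)
Bit 12: prefix='011' -> emit 'j', reset
Bit 13: prefix='0' (no match yet)
Bit 14: prefix='01' (no match yet)
Bit 15: prefix='010' (no match yet)
Bit 16: prefix='0100' -> emit 'o', reset
Bit 17: prefix='0' (no match yet)
Bit 18: prefix='01' (no match yet)
Bit 19: prefix='011' -> emit 'j', reset
Bit 20: prefix='0' (no match yet)
Bit 21: prefix='01' (no match yet)
Bit 22: prefix='011' -> emit 'j', reset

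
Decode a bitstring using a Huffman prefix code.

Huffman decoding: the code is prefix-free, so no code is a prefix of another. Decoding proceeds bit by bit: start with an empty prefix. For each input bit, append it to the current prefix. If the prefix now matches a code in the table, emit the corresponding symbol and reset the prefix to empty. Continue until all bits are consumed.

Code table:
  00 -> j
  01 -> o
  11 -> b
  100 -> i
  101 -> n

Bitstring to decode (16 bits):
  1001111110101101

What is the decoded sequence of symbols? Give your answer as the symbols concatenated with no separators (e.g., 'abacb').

Bit 0: prefix='1' (no match yet)
Bit 1: prefix='10' (no match yet)
Bit 2: prefix='100' -> emit 'i', reset
Bit 3: prefix='1' (no match yet)
Bit 4: prefix='11' -> emit 'b', reset
Bit 5: prefix='1' (no match yet)
Bit 6: prefix='11' -> emit 'b', reset
Bit 7: prefix='1' (no match yet)
Bit 8: prefix='11' -> emit 'b', reset
Bit 9: prefix='0' (no match yet)
Bit 10: prefix='01' -> emit 'o', reset
Bit 11: prefix='0' (no match yet)
Bit 12: prefix='01' -> emit 'o', reset
Bit 13: prefix='1' (no match yet)
Bit 14: prefix='10' (no match yet)
Bit 15: prefix='101' -> emit 'n', reset

Answer: ibbboon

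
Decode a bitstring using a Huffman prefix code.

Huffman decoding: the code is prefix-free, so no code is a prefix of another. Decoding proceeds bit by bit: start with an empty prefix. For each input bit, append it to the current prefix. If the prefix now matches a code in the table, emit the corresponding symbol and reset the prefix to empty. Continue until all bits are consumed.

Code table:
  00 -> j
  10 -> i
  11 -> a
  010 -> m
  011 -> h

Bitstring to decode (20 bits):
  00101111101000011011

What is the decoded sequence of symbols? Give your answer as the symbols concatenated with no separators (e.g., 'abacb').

Answer: jiaaiijhh

Derivation:
Bit 0: prefix='0' (no match yet)
Bit 1: prefix='00' -> emit 'j', reset
Bit 2: prefix='1' (no match yet)
Bit 3: prefix='10' -> emit 'i', reset
Bit 4: prefix='1' (no match yet)
Bit 5: prefix='11' -> emit 'a', reset
Bit 6: prefix='1' (no match yet)
Bit 7: prefix='11' -> emit 'a', reset
Bit 8: prefix='1' (no match yet)
Bit 9: prefix='10' -> emit 'i', reset
Bit 10: prefix='1' (no match yet)
Bit 11: prefix='10' -> emit 'i', reset
Bit 12: prefix='0' (no match yet)
Bit 13: prefix='00' -> emit 'j', reset
Bit 14: prefix='0' (no match yet)
Bit 15: prefix='01' (no match yet)
Bit 16: prefix='011' -> emit 'h', reset
Bit 17: prefix='0' (no match yet)
Bit 18: prefix='01' (no match yet)
Bit 19: prefix='011' -> emit 'h', reset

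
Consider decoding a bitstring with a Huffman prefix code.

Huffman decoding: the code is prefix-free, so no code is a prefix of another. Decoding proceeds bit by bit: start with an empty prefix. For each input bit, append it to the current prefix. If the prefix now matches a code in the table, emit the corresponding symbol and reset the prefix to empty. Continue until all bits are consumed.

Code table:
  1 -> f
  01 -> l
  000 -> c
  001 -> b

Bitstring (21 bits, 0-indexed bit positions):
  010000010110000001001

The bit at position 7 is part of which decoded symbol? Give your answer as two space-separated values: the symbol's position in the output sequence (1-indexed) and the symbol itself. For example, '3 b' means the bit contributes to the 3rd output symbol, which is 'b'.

Bit 0: prefix='0' (no match yet)
Bit 1: prefix='01' -> emit 'l', reset
Bit 2: prefix='0' (no match yet)
Bit 3: prefix='00' (no match yet)
Bit 4: prefix='000' -> emit 'c', reset
Bit 5: prefix='0' (no match yet)
Bit 6: prefix='00' (no match yet)
Bit 7: prefix='001' -> emit 'b', reset
Bit 8: prefix='0' (no match yet)
Bit 9: prefix='01' -> emit 'l', reset
Bit 10: prefix='1' -> emit 'f', reset
Bit 11: prefix='0' (no match yet)

Answer: 3 b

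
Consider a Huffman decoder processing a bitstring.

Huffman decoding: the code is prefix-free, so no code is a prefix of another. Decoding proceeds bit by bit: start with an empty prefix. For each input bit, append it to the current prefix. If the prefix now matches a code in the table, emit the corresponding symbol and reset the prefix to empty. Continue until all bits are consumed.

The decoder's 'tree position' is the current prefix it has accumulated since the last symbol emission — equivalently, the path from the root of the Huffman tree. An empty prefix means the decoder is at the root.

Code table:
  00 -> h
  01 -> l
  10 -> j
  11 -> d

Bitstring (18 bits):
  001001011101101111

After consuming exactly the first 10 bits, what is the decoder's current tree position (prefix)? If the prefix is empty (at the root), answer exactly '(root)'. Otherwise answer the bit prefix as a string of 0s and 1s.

Bit 0: prefix='0' (no match yet)
Bit 1: prefix='00' -> emit 'h', reset
Bit 2: prefix='1' (no match yet)
Bit 3: prefix='10' -> emit 'j', reset
Bit 4: prefix='0' (no match yet)
Bit 5: prefix='01' -> emit 'l', reset
Bit 6: prefix='0' (no match yet)
Bit 7: prefix='01' -> emit 'l', reset
Bit 8: prefix='1' (no match yet)
Bit 9: prefix='11' -> emit 'd', reset

Answer: (root)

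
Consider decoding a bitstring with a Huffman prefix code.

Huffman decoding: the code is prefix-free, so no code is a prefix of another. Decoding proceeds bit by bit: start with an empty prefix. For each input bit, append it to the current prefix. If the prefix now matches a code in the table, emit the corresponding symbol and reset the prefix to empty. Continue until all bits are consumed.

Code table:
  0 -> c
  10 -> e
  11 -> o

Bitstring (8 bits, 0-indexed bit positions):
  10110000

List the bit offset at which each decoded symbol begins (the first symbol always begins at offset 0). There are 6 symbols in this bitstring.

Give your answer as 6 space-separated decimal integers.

Bit 0: prefix='1' (no match yet)
Bit 1: prefix='10' -> emit 'e', reset
Bit 2: prefix='1' (no match yet)
Bit 3: prefix='11' -> emit 'o', reset
Bit 4: prefix='0' -> emit 'c', reset
Bit 5: prefix='0' -> emit 'c', reset
Bit 6: prefix='0' -> emit 'c', reset
Bit 7: prefix='0' -> emit 'c', reset

Answer: 0 2 4 5 6 7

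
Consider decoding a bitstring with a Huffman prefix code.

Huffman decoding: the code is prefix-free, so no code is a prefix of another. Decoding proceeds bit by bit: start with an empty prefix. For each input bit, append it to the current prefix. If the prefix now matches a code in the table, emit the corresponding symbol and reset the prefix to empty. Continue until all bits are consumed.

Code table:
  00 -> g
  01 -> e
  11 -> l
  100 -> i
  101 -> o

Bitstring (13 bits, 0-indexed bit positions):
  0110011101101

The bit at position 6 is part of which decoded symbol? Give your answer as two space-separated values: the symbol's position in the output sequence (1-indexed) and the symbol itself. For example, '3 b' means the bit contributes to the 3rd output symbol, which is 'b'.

Bit 0: prefix='0' (no match yet)
Bit 1: prefix='01' -> emit 'e', reset
Bit 2: prefix='1' (no match yet)
Bit 3: prefix='10' (no match yet)
Bit 4: prefix='100' -> emit 'i', reset
Bit 5: prefix='1' (no match yet)
Bit 6: prefix='11' -> emit 'l', reset
Bit 7: prefix='1' (no match yet)
Bit 8: prefix='10' (no match yet)
Bit 9: prefix='101' -> emit 'o', reset
Bit 10: prefix='1' (no match yet)

Answer: 3 l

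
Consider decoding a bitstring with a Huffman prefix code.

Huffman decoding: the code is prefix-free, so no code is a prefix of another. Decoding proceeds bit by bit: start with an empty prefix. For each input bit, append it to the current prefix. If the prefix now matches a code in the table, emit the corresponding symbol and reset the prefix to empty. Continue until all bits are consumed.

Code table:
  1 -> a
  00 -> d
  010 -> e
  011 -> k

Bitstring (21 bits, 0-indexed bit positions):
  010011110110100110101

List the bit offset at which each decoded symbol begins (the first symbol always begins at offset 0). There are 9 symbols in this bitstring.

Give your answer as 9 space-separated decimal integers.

Answer: 0 3 6 7 8 11 14 17 20

Derivation:
Bit 0: prefix='0' (no match yet)
Bit 1: prefix='01' (no match yet)
Bit 2: prefix='010' -> emit 'e', reset
Bit 3: prefix='0' (no match yet)
Bit 4: prefix='01' (no match yet)
Bit 5: prefix='011' -> emit 'k', reset
Bit 6: prefix='1' -> emit 'a', reset
Bit 7: prefix='1' -> emit 'a', reset
Bit 8: prefix='0' (no match yet)
Bit 9: prefix='01' (no match yet)
Bit 10: prefix='011' -> emit 'k', reset
Bit 11: prefix='0' (no match yet)
Bit 12: prefix='01' (no match yet)
Bit 13: prefix='010' -> emit 'e', reset
Bit 14: prefix='0' (no match yet)
Bit 15: prefix='01' (no match yet)
Bit 16: prefix='011' -> emit 'k', reset
Bit 17: prefix='0' (no match yet)
Bit 18: prefix='01' (no match yet)
Bit 19: prefix='010' -> emit 'e', reset
Bit 20: prefix='1' -> emit 'a', reset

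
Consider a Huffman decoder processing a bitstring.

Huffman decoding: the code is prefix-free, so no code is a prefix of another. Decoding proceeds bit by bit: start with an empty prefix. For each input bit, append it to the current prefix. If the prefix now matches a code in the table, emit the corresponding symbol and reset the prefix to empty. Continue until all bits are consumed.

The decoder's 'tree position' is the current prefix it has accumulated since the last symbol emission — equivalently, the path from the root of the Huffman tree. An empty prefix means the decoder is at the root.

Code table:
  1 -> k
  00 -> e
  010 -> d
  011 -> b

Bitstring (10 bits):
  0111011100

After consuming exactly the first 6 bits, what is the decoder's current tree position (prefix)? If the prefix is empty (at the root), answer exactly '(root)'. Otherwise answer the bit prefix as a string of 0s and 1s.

Bit 0: prefix='0' (no match yet)
Bit 1: prefix='01' (no match yet)
Bit 2: prefix='011' -> emit 'b', reset
Bit 3: prefix='1' -> emit 'k', reset
Bit 4: prefix='0' (no match yet)
Bit 5: prefix='01' (no match yet)

Answer: 01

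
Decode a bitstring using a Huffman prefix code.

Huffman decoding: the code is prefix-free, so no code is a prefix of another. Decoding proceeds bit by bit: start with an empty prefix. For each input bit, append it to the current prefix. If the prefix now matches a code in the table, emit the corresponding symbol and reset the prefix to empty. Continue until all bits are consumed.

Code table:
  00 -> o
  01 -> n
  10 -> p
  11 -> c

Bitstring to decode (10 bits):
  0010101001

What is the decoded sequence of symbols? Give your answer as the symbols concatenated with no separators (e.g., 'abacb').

Bit 0: prefix='0' (no match yet)
Bit 1: prefix='00' -> emit 'o', reset
Bit 2: prefix='1' (no match yet)
Bit 3: prefix='10' -> emit 'p', reset
Bit 4: prefix='1' (no match yet)
Bit 5: prefix='10' -> emit 'p', reset
Bit 6: prefix='1' (no match yet)
Bit 7: prefix='10' -> emit 'p', reset
Bit 8: prefix='0' (no match yet)
Bit 9: prefix='01' -> emit 'n', reset

Answer: opppn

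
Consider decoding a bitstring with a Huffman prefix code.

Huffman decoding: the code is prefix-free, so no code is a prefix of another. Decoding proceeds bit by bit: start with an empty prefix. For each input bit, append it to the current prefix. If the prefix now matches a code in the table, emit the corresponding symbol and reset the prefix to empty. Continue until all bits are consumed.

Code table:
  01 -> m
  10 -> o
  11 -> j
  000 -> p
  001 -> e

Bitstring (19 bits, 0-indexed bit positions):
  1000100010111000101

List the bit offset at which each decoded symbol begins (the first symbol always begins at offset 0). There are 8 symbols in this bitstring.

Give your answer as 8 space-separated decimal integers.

Bit 0: prefix='1' (no match yet)
Bit 1: prefix='10' -> emit 'o', reset
Bit 2: prefix='0' (no match yet)
Bit 3: prefix='00' (no match yet)
Bit 4: prefix='001' -> emit 'e', reset
Bit 5: prefix='0' (no match yet)
Bit 6: prefix='00' (no match yet)
Bit 7: prefix='000' -> emit 'p', reset
Bit 8: prefix='1' (no match yet)
Bit 9: prefix='10' -> emit 'o', reset
Bit 10: prefix='1' (no match yet)
Bit 11: prefix='11' -> emit 'j', reset
Bit 12: prefix='1' (no match yet)
Bit 13: prefix='10' -> emit 'o', reset
Bit 14: prefix='0' (no match yet)
Bit 15: prefix='00' (no match yet)
Bit 16: prefix='001' -> emit 'e', reset
Bit 17: prefix='0' (no match yet)
Bit 18: prefix='01' -> emit 'm', reset

Answer: 0 2 5 8 10 12 14 17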